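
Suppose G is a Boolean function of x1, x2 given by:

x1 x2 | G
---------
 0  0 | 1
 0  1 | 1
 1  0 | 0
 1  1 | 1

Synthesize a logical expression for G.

This is x1 → x2 (false only at 1,0).

G(x1, x2) = x1 IMPLIES x2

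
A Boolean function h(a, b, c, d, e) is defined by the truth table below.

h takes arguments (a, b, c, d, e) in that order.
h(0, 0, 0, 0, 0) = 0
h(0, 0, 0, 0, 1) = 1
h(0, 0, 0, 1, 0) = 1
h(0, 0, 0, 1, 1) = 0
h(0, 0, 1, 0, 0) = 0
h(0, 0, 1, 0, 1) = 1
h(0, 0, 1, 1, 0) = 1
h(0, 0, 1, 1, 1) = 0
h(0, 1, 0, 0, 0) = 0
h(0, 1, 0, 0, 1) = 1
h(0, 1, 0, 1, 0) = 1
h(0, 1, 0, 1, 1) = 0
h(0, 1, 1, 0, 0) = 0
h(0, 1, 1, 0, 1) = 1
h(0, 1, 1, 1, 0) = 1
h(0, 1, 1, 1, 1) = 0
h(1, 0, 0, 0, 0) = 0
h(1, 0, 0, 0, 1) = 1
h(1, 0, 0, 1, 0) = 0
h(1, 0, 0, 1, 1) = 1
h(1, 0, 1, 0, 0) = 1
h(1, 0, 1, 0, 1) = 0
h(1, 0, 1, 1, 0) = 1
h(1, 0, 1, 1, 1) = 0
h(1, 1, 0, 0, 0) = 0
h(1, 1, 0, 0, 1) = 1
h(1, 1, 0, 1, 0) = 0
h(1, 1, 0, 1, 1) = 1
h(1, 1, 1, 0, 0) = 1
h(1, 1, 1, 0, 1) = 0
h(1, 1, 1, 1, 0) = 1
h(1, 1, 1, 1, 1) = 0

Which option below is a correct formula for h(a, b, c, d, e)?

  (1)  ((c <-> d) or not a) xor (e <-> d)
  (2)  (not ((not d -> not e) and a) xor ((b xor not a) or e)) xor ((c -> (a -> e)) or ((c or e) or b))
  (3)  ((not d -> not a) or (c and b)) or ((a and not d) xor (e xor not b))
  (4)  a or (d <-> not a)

(2): at (0,0,0,0,0) it gives 1, but h = 0 — eliminated.
(3): at (0,0,0,0,0) it gives 1, but h = 0 — eliminated.
(4): at (0,0,0,0,1) it gives 0, but h = 1 — eliminated.
(1) is the remaining candidate, and it agrees with h on all 32 inputs.

1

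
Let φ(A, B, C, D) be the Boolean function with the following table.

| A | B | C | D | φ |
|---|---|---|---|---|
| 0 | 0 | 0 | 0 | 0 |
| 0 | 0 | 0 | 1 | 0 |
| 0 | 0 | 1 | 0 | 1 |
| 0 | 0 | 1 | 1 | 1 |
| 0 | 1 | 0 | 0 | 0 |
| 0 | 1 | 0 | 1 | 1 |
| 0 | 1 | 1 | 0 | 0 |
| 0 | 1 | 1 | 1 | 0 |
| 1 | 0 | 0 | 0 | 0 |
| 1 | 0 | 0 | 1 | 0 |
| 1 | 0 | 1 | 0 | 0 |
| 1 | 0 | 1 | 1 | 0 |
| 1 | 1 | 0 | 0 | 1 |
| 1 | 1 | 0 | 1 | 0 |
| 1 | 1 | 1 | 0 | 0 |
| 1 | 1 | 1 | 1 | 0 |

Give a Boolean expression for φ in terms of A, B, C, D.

φ(A, B, C, D) = (((((not A and not B) and C) and not D) or (((not A and not B) and C) and D)) or (((not A and B) and not C) and D)) or (((A and B) and not C) and not D)

Collect the rows where φ=1 — (0,0,1,0), (0,0,1,1), (0,1,0,1), (1,1,0,0) — and write one minterm per row: ¬A·¬B·C·¬D, ¬A·¬B·C·D, ¬A·B·¬C·D, A·B·¬C·¬D. Their union (logical OR) reproduces the table exactly.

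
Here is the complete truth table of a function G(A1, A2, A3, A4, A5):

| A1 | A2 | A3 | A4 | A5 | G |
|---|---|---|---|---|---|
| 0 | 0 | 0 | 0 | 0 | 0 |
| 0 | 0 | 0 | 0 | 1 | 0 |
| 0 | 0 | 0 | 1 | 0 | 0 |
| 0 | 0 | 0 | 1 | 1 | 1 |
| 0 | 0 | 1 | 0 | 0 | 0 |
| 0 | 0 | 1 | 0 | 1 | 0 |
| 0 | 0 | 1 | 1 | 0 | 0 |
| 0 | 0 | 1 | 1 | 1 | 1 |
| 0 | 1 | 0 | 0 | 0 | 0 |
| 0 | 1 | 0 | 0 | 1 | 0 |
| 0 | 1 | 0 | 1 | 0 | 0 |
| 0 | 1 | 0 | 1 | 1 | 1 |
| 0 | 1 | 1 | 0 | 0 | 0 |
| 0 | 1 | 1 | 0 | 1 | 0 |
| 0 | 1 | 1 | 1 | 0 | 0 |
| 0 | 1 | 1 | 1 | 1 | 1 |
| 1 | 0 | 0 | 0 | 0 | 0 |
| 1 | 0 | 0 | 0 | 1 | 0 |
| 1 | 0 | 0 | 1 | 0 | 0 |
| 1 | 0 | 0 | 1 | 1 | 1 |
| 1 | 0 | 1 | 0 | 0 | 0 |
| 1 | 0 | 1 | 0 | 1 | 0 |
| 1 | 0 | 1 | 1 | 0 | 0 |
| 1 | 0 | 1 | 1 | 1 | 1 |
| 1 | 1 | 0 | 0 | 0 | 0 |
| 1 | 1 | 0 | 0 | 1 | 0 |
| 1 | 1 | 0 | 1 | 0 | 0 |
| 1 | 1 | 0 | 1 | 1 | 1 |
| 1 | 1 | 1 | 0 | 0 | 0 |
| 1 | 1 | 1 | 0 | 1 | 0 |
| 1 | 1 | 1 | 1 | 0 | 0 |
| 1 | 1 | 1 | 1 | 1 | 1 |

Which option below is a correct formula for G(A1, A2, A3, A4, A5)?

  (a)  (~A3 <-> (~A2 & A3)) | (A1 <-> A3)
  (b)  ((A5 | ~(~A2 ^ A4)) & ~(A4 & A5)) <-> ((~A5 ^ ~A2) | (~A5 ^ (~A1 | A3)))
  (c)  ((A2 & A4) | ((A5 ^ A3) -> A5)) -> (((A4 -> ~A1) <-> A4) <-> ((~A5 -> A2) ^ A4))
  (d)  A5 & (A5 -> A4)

(a) fails at (0,0,0,0,0): the formula yields 1, G is 0.
(b) fails at (0,0,0,0,0): the formula yields 1, G is 0.
(c) fails at (0,0,0,0,0): the formula yields 1, G is 0.
Only (d) survives; checking it on all 32 rows confirms it matches G.

d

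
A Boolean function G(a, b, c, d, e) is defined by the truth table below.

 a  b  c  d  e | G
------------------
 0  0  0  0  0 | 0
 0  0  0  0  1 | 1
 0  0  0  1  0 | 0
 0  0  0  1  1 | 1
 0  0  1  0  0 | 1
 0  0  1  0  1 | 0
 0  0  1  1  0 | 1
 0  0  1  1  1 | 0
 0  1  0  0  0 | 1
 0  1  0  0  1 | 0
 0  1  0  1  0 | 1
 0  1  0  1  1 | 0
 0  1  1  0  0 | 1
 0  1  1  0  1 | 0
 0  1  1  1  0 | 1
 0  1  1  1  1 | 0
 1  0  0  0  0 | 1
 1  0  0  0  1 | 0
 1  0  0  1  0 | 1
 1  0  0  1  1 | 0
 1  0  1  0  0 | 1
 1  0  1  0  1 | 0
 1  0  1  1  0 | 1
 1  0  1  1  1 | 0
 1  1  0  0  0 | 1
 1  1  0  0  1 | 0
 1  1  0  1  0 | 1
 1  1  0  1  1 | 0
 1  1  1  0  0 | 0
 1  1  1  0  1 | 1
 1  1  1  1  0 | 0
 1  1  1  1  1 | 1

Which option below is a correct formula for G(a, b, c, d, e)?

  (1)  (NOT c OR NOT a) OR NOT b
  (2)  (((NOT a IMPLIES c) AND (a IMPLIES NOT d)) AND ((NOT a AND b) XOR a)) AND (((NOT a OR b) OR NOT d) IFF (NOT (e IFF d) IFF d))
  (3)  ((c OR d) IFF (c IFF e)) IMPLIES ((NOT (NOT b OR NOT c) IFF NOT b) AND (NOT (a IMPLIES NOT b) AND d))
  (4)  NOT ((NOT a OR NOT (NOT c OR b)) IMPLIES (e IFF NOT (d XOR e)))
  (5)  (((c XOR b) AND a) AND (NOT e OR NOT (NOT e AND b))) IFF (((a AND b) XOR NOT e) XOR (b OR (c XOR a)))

(1) disagrees with G on (0,0,0,0,0) (formula → 1, table → 0); rule it out.
(2) disagrees with G on (0,0,0,0,1) (formula → 0, table → 1); rule it out.
(3) disagrees with G on (0,0,0,0,0) (formula → 1, table → 0); rule it out.
(4) disagrees with G on (0,0,0,0,0) (formula → 1, table → 0); rule it out.
That leaves (5). Evaluating it on every row reproduces the table of G exactly.

5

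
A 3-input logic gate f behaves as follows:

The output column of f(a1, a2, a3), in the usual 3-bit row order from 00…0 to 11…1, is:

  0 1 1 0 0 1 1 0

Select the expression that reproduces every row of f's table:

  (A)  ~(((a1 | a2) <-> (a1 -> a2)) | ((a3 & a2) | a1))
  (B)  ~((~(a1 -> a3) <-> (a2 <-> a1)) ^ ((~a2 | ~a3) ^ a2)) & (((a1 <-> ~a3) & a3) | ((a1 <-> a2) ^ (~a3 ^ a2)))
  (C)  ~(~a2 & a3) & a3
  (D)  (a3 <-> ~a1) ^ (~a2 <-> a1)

(A): at (0,0,0) it gives 1, but f = 0 — eliminated.
(B): at (0,0,1) it gives 0, but f = 1 — eliminated.
(C): at (0,0,1) it gives 0, but f = 1 — eliminated.
That leaves (D). Evaluating it on every row reproduces the table of f exactly.

D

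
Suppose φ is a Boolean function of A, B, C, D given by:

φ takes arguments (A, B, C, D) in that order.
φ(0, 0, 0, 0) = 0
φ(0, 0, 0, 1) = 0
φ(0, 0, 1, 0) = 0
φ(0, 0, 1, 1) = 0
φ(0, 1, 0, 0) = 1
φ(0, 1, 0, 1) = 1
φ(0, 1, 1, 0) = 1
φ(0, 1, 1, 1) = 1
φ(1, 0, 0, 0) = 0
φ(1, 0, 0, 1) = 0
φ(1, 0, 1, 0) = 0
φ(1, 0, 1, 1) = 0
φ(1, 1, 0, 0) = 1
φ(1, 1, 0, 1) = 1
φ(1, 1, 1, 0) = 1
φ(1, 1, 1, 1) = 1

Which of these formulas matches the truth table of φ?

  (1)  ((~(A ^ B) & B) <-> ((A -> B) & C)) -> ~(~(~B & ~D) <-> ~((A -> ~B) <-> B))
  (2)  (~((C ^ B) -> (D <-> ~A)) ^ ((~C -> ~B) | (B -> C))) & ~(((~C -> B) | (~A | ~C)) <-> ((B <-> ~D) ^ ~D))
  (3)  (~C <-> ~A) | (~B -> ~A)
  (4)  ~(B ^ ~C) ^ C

4

(1) fails at (0,0,0,0): the formula yields 1, φ is 0.
(2) fails at (0,1,0,1): the formula yields 0, φ is 1.
(3) fails at (0,0,0,0): the formula yields 1, φ is 0.
Only (4) survives; checking it on all 16 rows confirms it matches φ.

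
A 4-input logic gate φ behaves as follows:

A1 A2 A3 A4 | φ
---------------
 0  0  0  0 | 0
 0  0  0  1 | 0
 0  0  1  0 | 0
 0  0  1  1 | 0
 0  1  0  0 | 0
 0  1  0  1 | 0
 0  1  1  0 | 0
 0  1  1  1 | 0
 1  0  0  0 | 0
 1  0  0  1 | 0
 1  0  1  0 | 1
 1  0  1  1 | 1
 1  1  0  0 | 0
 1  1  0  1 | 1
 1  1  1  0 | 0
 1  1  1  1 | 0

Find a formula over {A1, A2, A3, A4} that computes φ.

φ=1 on 3 inputs: (1,0,1,0), (1,0,1,1), (1,1,0,1). Reading each as a conjunction of literals (A1·¬A2·A3·¬A4, A1·¬A2·A3·A4, A1·A2·¬A3·A4) and taking the OR gives the canonical DNF.

φ(A1, A2, A3, A4) = ((((A1 and not A2) and A3) and not A4) or (((A1 and not A2) and A3) and A4)) or (((A1 and A2) and not A3) and A4)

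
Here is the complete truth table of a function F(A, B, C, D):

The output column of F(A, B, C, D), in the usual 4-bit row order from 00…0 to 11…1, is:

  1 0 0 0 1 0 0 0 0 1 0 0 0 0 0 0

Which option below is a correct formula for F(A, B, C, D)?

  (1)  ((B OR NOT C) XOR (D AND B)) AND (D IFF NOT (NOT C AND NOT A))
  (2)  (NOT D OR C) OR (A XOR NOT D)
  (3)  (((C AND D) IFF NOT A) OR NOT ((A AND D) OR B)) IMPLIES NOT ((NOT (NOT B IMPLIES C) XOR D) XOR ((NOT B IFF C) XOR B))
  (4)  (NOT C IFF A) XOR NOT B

1

(2) fails at (0,0,1,0): the formula yields 1, F is 0.
(3) fails at (0,0,0,0): the formula yields 0, F is 1.
(4) fails at (0,0,0,1): the formula yields 1, F is 0.
Only (1) survives; checking it on all 16 rows confirms it matches F.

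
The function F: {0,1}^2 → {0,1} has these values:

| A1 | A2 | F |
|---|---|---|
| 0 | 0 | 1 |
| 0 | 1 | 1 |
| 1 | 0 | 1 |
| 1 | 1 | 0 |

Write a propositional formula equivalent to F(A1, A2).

The output is 0 only when every input is 1 — NAND of all inputs.

F(A1, A2) = ¬(A1 ∧ A2)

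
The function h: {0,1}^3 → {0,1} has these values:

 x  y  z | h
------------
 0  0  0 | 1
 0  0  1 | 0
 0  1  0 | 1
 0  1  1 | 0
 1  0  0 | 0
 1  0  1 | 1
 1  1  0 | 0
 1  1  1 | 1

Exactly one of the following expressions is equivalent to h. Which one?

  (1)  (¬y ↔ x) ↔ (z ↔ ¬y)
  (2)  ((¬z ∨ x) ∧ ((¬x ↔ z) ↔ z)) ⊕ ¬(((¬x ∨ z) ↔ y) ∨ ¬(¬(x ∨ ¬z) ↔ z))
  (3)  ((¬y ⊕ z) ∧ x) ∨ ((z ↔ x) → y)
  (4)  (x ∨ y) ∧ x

1

(2) fails at (0,0,0): the formula yields 0, h is 1.
(3) fails at (0,0,0): the formula yields 0, h is 1.
(4) fails at (0,0,0): the formula yields 0, h is 1.
That leaves (1). Evaluating it on every row reproduces the table of h exactly.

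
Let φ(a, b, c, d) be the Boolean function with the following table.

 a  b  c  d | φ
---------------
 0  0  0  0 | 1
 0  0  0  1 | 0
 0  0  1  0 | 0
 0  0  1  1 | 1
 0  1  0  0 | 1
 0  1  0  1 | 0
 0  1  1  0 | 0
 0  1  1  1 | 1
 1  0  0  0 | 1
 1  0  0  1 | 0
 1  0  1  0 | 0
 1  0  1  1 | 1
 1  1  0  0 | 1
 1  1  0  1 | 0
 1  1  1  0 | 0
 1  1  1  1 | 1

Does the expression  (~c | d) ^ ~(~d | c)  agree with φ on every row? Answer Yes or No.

Test each input against both φ and the formula:
  a=0, b=0, c=0, d=0: formula gives 1, φ = 1 ✓
  a=0, b=0, c=0, d=1: formula gives 0, φ = 0 ✓
  a=0, b=0, c=1, d=0: formula gives 0, φ = 0 ✓
  a=0, b=0, c=1, d=1: formula gives 1, φ = 1 ✓
  …and likewise for the remaining 12 rows.
No disagreement on any input; they are logically equivalent.

Yes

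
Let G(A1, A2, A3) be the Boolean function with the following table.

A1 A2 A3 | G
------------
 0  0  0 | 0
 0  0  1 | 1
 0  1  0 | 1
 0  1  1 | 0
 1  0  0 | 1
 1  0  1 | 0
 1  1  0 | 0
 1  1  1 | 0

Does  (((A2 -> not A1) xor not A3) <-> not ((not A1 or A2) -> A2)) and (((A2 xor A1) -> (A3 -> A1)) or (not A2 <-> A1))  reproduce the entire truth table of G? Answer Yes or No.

No

Test each input against both G and the formula:
  A1=0, A2=0, A3=0: formula gives 0, G = 0 ✓
  A1=0, A2=0, A3=1: formula gives 1, G = 1 ✓
  A1=0, A2=1, A3=0: formula gives 1, G = 1 ✓
  A1=0, A2=1, A3=1: formula gives 0, G = 0 ✓
  A1=1, A2=0, A3=0: formula gives 1, G = 1 ✓
  …
  A1=1, A2=1, A3=1: formula gives 1, but G = 0 ✗
Since they disagree at (1,1,1), the expression is not a correct formula for G.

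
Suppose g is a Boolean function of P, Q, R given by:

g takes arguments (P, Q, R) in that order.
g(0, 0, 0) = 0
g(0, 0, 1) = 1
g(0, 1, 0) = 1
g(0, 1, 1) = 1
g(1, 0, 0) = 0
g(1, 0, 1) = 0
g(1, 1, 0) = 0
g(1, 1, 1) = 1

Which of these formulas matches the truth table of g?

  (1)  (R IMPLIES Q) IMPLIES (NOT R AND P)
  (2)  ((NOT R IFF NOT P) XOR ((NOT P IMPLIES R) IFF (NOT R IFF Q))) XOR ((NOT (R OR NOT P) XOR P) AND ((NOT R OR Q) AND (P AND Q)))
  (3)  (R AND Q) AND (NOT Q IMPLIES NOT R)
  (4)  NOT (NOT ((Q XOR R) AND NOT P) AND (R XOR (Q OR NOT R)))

4

(1) disagrees with g on (0,1,0) (formula → 0, table → 1); rule it out.
(2) disagrees with g on (0,1,1) (formula → 0, table → 1); rule it out.
(3) disagrees with g on (0,0,1) (formula → 0, table → 1); rule it out.
(4) is the remaining candidate, and it agrees with g on all 8 inputs.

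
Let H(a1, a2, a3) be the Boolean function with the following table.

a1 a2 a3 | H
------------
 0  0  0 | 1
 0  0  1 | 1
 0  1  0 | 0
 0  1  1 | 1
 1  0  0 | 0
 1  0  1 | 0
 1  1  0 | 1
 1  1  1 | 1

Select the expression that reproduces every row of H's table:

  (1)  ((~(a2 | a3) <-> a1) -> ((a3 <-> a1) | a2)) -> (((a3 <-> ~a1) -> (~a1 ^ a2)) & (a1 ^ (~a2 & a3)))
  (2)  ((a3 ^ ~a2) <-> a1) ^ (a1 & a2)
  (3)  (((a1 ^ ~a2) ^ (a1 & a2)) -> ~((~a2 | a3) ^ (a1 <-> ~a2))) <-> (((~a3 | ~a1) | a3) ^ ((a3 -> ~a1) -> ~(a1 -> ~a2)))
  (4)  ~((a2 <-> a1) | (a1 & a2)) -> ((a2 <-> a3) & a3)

(1) disagrees with H on (0,0,0) (formula → 0, table → 1); rule it out.
(2) disagrees with H on (0,0,0) (formula → 0, table → 1); rule it out.
(3) disagrees with H on (0,0,0) (formula → 0, table → 1); rule it out.
(4) is the remaining candidate, and it agrees with H on all 8 inputs.

4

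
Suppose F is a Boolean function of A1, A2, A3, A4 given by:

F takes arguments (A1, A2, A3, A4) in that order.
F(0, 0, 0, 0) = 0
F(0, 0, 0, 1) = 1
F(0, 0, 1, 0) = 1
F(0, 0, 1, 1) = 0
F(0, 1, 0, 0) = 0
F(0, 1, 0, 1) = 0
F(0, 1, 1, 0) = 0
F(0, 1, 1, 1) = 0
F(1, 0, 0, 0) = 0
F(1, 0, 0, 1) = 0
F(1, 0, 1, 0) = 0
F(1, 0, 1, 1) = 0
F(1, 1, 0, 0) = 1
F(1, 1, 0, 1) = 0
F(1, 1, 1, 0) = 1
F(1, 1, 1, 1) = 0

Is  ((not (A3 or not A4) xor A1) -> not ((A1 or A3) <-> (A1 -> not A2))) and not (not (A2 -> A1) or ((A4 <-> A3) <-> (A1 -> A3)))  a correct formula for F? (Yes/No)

Test each input against both F and the formula:
  A1=0, A2=0, A3=0, A4=0: formula gives 0, F = 0 ✓
  A1=0, A2=0, A3=0, A4=1: formula gives 1, F = 1 ✓
  A1=0, A2=0, A3=1, A4=0: formula gives 1, F = 1 ✓
  A1=0, A2=0, A3=1, A4=1: formula gives 0, F = 0 ✓
  …and likewise for the remaining 12 rows.
No disagreement on any input; they are logically equivalent.

Yes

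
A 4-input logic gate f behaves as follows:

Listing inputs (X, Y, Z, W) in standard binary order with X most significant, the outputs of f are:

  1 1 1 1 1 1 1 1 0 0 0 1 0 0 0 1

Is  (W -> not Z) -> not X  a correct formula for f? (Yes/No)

Yes

Check the formula against f row by row:
  X=0, Y=0, Z=0, W=0: formula gives 1, f = 1 ✓
  X=0, Y=0, Z=0, W=1: formula gives 1, f = 1 ✓
  X=0, Y=0, Z=1, W=0: formula gives 1, f = 1 ✓
  X=0, Y=0, Z=1, W=1: formula gives 1, f = 1 ✓
  … (the remaining 12 rows also agree.)
Every row agrees, so the formula is equivalent.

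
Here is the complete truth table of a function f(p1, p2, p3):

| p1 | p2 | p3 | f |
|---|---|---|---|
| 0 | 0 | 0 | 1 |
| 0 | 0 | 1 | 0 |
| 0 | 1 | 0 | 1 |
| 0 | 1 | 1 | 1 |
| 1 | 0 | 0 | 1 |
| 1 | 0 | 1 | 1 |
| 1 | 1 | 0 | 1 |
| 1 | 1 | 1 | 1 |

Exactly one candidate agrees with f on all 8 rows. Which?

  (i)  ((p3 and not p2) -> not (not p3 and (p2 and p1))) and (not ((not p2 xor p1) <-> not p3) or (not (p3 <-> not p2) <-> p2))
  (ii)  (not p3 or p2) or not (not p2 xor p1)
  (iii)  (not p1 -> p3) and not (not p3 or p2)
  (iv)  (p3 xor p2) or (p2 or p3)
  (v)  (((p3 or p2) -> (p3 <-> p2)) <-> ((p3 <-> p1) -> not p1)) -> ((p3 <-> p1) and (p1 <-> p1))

(i) disagrees with f on (0,0,0) (formula → 0, table → 1); rule it out.
(iii) disagrees with f on (0,0,0) (formula → 0, table → 1); rule it out.
(iv) disagrees with f on (0,0,0) (formula → 0, table → 1); rule it out.
(v) disagrees with f on (0,0,1) (formula → 1, table → 0); rule it out.
Only (ii) survives; checking it on all 8 rows confirms it matches f.

ii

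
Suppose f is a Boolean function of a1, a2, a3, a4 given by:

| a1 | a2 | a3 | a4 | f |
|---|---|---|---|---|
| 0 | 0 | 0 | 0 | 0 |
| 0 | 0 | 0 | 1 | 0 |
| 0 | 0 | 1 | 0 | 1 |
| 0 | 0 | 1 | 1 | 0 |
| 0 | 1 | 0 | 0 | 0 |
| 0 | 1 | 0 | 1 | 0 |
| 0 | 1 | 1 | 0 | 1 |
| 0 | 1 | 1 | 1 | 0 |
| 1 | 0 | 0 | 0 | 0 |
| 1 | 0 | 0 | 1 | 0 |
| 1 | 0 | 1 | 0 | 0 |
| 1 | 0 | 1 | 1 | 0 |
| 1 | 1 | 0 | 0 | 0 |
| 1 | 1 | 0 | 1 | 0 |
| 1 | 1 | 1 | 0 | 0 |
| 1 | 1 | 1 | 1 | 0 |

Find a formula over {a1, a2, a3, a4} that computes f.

f(a1, a2, a3, a4) = (((not a1 and not a2) and a3) and not a4) or (((not a1 and a2) and a3) and not a4)

Collect the rows where f=1 — (0,0,1,0), (0,1,1,0) — and write one minterm per row: ¬a1·¬a2·a3·¬a4, ¬a1·a2·a3·¬a4. Their union (logical OR) reproduces the table exactly.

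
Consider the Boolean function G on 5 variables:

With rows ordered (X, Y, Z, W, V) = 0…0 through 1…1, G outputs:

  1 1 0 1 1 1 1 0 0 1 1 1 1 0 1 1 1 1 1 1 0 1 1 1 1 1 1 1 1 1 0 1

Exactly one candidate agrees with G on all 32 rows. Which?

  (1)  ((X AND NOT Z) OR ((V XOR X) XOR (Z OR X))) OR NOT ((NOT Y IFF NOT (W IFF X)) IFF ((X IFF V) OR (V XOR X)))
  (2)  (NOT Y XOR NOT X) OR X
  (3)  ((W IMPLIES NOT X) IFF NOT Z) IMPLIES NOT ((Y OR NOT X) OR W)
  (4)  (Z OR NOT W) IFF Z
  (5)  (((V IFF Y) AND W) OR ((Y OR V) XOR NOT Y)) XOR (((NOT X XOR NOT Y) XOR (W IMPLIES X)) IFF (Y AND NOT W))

1

(2) disagrees with G on (0,0,0,0,0) (formula → 0, table → 1); rule it out.
(3) disagrees with G on (0,0,0,0,0) (formula → 0, table → 1); rule it out.
(4) disagrees with G on (0,0,0,0,0) (formula → 0, table → 1); rule it out.
(5) disagrees with G on (0,0,0,0,1) (formula → 0, table → 1); rule it out.
(1) is the remaining candidate, and it agrees with G on all 32 inputs.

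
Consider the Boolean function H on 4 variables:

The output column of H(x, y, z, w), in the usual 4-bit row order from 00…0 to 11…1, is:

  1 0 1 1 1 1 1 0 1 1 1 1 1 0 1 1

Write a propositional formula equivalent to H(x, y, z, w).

H(x, y, z, w) = not (((((not x and not y) and not z) and w) or (((not x and y) and z) and w)) or (((x and y) and not z) and w))

There are just 3 zero rows: (0,0,0,1), (0,1,1,1), (1,1,0,1). Their minterms are ¬x·¬y·¬z·w, ¬x·y·z·w, x·y·¬z·w; the OR of those covers precisely the 0-outputs, and negating it yields H.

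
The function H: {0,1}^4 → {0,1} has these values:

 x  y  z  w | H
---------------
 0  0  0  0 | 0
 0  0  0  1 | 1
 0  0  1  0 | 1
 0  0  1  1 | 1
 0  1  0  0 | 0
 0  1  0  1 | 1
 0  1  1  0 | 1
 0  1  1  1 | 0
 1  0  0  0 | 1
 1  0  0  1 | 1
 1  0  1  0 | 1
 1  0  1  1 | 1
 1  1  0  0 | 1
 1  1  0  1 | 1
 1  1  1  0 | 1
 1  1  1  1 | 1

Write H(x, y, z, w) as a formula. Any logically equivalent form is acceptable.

The 0-rows are (0,0,0,0), (0,1,0,0), (0,1,1,1). Take each as a conjunction (¬x·¬y·¬z·¬w, ¬x·y·¬z·¬w, ¬x·y·z·w), form their disjunction, and complement — that gives a formula that is 1 everywhere H is.

H(x, y, z, w) = (((((x' · y') · z') · w') + (((x' · y) · z') · w')) + (((x' · y) · z) · w))'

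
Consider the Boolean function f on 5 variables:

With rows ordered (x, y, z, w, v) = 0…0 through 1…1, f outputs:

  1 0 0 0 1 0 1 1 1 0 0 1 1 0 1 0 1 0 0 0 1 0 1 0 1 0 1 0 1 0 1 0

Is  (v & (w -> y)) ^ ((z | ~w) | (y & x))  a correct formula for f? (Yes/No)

No

Evaluate (v & (w -> y)) ^ ((z | ~w) | (y & x)) on each row and compare to f:
  x=0, y=0, z=0, w=0, v=0: formula gives 1, f = 1 ✓
  x=0, y=0, z=0, w=0, v=1: formula gives 0, f = 0 ✓
  x=0, y=0, z=0, w=1, v=0: formula gives 0, f = 0 ✓
  x=0, y=0, z=0, w=1, v=1: formula gives 0, f = 0 ✓
  …
  x=1, y=0, z=1, w=1, v=1: formula gives 1, but f = 0 ✗
Since they disagree at (1,0,1,1,1), the expression is not a correct formula for f.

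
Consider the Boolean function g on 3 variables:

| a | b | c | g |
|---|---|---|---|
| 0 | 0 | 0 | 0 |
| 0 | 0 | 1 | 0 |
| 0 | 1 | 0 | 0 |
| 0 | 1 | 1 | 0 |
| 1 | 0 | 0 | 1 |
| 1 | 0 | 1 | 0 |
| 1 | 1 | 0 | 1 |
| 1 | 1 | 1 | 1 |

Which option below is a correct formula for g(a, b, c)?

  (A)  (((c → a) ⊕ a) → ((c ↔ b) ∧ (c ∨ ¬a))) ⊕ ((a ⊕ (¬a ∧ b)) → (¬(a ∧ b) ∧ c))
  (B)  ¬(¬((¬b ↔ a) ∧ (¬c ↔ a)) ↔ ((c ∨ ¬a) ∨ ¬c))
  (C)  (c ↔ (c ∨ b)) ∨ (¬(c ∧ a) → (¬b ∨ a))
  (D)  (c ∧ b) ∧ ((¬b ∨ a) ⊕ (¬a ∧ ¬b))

A

(B) disagrees with g on (0,1,1) (formula → 1, table → 0); rule it out.
(C) disagrees with g on (0,0,0) (formula → 1, table → 0); rule it out.
(D) disagrees with g on (1,0,0) (formula → 0, table → 1); rule it out.
Only (A) survives; checking it on all 8 rows confirms it matches g.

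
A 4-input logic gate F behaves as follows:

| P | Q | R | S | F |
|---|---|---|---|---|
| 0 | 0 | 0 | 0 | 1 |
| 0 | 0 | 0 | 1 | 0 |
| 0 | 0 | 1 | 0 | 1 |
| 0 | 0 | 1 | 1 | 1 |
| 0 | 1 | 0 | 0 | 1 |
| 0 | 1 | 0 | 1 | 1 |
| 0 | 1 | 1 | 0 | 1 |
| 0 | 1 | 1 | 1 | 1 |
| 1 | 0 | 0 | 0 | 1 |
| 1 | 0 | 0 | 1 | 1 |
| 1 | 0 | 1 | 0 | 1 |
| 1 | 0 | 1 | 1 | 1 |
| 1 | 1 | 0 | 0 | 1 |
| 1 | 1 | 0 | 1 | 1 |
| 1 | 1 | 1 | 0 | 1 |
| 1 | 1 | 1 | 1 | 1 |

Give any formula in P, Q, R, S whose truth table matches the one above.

F(P, Q, R, S) = (((P' · Q') · R') · S)'

Only row (0,0,0,1) gives 0. So F is 1 everywhere except there — the complement of the minterm ¬P·¬Q·¬R·S.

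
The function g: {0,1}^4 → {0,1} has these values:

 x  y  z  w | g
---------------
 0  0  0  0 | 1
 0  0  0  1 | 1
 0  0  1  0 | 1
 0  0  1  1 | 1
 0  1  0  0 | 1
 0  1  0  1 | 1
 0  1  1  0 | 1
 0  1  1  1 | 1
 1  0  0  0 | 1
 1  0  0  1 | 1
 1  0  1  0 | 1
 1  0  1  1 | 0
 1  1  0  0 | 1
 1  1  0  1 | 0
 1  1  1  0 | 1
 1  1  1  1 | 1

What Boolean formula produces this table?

There are just 2 zero rows: (1,0,1,1), (1,1,0,1). Their minterms are x·¬y·z·w, x·y·¬z·w; the OR of those covers precisely the 0-outputs, and negating it yields g.

g(x, y, z, w) = NOT ((((x AND NOT y) AND z) AND w) OR (((x AND y) AND NOT z) AND w))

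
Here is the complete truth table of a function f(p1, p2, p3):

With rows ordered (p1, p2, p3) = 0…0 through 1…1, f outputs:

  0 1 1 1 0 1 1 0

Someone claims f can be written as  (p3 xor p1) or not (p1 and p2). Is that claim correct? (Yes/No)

No

Check the formula against f row by row:
  p1=0, p2=0, p3=0: formula gives 1, but f = 0 ✗
A single disagreement suffices: at (0,0,0) they differ, so the formula does not compute f.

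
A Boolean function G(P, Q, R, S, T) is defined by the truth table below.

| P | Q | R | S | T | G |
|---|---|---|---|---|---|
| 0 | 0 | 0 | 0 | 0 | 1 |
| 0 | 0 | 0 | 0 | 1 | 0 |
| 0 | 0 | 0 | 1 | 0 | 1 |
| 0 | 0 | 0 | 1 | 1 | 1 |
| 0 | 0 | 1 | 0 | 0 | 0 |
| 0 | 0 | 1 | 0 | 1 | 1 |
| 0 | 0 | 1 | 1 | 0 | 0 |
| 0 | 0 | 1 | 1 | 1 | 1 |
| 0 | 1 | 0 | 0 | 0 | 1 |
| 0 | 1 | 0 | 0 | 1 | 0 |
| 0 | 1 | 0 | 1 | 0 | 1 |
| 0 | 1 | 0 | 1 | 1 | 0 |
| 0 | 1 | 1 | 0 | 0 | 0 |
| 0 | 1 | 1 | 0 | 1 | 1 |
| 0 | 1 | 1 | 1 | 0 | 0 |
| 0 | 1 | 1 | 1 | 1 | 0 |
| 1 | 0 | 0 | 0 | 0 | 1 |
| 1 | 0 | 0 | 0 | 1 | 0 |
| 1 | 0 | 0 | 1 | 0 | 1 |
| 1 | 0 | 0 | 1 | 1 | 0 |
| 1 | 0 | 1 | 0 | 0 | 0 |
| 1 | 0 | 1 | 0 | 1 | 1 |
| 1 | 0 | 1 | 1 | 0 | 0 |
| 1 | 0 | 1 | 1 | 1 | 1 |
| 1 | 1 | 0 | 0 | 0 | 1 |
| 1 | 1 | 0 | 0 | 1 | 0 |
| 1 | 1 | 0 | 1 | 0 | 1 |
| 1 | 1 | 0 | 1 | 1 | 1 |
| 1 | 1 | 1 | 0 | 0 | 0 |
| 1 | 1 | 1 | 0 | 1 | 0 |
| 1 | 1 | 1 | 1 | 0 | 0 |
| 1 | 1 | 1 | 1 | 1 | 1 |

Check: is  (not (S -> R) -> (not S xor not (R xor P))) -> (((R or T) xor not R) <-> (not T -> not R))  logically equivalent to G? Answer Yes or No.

No

Check the formula against G row by row:
  P=0, Q=0, R=0, S=0, T=0: formula gives 1, G = 1 ✓
  P=0, Q=0, R=0, S=0, T=1: formula gives 0, G = 0 ✓
  P=0, Q=0, R=0, S=1, T=0: formula gives 1, G = 1 ✓
  P=0, Q=0, R=0, S=1, T=1: formula gives 0, but G = 1 ✗
Row (0,0,0,1,1) is a counterexample, so the formula is not equivalent to G.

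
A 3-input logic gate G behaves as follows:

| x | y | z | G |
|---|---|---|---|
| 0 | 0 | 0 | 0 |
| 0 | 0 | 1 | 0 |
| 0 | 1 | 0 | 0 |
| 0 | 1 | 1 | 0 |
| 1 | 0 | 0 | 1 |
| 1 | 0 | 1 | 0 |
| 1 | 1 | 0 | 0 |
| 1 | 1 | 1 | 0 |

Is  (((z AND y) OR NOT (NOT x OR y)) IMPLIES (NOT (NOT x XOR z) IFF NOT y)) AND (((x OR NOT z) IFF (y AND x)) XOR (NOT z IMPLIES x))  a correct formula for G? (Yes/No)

Test each input against both G and the formula:
  x=0, y=0, z=0: formula gives 0, G = 0 ✓
  x=0, y=0, z=1: formula gives 0, G = 0 ✓
  x=0, y=1, z=0: formula gives 0, G = 0 ✓
  x=0, y=1, z=1: formula gives 0, G = 0 ✓
  x=1, y=0, z=0: formula gives 1, G = 1 ✓
  … (the remaining 3 rows also agree.)
No disagreement on any input; they are logically equivalent.

Yes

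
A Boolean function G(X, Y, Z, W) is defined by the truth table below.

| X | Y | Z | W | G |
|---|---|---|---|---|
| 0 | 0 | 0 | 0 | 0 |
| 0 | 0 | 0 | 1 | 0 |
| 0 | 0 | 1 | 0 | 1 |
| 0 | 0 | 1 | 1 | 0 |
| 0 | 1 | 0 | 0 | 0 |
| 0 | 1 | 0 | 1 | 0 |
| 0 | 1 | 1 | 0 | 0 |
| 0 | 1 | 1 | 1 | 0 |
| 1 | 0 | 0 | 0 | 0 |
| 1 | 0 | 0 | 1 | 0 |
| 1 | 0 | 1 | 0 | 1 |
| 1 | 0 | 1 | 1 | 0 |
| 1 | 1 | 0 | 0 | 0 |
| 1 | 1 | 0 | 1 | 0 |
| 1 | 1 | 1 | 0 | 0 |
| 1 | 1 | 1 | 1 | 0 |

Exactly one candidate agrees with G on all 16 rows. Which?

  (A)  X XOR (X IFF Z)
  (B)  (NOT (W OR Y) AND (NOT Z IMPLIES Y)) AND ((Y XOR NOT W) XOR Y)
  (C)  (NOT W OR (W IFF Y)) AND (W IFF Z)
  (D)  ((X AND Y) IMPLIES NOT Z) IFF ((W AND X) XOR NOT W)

(A): at (0,0,0,0) it gives 1, but G = 0 — eliminated.
(C): at (0,0,0,0) it gives 1, but G = 0 — eliminated.
(D): at (0,0,0,0) it gives 1, but G = 0 — eliminated.
(B) is the remaining candidate, and it agrees with G on all 16 inputs.

B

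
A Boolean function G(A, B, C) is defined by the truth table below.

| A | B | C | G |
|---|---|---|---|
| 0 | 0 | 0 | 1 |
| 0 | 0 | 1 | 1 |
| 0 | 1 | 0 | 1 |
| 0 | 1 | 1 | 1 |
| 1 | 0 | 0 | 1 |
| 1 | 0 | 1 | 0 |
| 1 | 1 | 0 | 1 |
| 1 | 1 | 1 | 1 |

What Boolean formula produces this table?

G(A, B, C) = not ((A and not B) and C)

G is 0 on exactly one input, (1,0,1), whose minterm is A·¬B·C. So G is the negation of that single conjunction.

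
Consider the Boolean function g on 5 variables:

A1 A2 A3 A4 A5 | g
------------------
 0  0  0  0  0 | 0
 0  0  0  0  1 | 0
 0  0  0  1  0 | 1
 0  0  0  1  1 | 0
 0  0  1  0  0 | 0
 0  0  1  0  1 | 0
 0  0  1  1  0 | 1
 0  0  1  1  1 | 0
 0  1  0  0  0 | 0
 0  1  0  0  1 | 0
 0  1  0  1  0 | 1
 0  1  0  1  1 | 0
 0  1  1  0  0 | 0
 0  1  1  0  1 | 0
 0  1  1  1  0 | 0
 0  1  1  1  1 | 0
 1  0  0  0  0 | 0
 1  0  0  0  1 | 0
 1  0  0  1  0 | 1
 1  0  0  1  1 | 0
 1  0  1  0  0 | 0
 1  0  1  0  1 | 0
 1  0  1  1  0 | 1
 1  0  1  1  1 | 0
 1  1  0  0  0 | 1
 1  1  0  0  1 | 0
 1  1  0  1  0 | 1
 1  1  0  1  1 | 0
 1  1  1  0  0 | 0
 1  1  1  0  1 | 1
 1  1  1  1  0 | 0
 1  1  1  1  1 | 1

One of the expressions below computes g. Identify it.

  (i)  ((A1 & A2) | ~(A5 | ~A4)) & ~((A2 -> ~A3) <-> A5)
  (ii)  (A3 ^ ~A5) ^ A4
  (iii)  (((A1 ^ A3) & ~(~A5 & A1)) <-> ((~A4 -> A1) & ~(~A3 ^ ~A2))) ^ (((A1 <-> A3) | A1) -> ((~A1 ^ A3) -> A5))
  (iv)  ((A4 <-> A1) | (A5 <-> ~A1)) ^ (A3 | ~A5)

(ii): at (0,0,0,0,0) it gives 1, but g = 0 — eliminated.
(iii): at (0,0,0,0,0) it gives 1, but g = 0 — eliminated.
(iv): at (0,0,0,0,1) it gives 1, but g = 0 — eliminated.
Only (i) survives; checking it on all 32 rows confirms it matches g.

i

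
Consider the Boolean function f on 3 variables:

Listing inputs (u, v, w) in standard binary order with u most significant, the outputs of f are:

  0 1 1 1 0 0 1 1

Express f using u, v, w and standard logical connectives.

f(u, v, w) = not ((((not u and not v) and not w) or ((u and not v) and not w)) or ((u and not v) and w))

There are just 3 zero rows: (0,0,0), (1,0,0), (1,0,1). Their minterms are ¬u·¬v·¬w, u·¬v·¬w, u·¬v·w; the OR of those covers precisely the 0-outputs, and negating it yields f.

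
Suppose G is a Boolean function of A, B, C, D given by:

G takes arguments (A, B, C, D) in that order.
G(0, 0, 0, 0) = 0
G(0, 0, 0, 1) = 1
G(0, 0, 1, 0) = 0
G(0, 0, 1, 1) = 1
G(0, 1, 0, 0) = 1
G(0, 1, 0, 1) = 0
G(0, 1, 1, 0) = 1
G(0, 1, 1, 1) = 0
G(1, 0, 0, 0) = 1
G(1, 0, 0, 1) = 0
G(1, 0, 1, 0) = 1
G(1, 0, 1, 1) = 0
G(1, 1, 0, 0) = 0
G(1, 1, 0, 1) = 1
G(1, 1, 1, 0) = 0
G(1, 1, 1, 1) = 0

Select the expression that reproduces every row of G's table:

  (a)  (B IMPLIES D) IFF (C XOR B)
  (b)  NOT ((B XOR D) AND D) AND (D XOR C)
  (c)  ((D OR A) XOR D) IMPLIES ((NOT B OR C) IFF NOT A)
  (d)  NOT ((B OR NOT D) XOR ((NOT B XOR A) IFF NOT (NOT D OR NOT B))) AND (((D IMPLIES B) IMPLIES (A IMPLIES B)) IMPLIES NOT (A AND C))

d

(a): at (0,0,0,1) it gives 0, but G = 1 — eliminated.
(b): at (0,0,0,1) it gives 0, but G = 1 — eliminated.
(c): at (0,0,0,0) it gives 1, but G = 0 — eliminated.
(d) is the remaining candidate, and it agrees with G on all 16 inputs.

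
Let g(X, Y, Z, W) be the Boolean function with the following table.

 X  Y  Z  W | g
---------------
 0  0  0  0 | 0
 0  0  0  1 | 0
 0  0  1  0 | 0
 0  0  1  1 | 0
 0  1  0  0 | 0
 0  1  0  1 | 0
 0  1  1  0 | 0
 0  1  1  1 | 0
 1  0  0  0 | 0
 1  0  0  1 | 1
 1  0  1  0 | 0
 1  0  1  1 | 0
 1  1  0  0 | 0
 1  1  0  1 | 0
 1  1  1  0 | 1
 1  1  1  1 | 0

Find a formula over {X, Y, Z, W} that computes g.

g(X, Y, Z, W) = (((X and not Y) and not Z) and W) or (((X and Y) and Z) and not W)

The 1-rows are (1,0,0,1), (1,1,1,0). Each contributes one minterm — X·¬Y·¬Z·W; X·Y·Z·¬W — and their disjunction is a sum-of-products form of g.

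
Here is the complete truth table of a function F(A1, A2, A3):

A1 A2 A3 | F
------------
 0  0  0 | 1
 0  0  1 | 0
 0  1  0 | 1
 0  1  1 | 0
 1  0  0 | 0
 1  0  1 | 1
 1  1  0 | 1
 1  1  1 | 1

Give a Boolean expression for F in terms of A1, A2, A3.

F(A1, A2, A3) = NOT ((((NOT A1 AND NOT A2) AND A3) OR ((NOT A1 AND A2) AND A3)) OR ((A1 AND NOT A2) AND NOT A3))

There are just 3 zero rows: (0,0,1), (0,1,1), (1,0,0). Their minterms are ¬A1·¬A2·A3, ¬A1·A2·A3, A1·¬A2·¬A3; the OR of those covers precisely the 0-outputs, and negating it yields F.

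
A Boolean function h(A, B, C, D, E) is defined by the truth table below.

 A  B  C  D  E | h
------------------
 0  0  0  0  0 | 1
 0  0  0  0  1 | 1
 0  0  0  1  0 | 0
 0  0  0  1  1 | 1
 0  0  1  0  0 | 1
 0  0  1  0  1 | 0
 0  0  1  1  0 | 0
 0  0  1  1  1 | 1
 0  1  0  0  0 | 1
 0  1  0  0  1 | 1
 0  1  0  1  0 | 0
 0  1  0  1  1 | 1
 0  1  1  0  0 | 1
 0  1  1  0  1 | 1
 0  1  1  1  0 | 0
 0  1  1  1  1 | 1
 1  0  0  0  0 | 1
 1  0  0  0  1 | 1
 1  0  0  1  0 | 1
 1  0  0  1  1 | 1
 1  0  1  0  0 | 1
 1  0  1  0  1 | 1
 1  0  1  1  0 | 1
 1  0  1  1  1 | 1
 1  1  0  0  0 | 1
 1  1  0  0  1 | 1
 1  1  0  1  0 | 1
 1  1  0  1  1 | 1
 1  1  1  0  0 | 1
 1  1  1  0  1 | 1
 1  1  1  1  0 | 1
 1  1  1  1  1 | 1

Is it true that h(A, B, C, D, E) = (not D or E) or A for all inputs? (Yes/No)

Check the formula against h row by row:
  A=0, B=0, C=0, D=0, E=0: formula gives 1, h = 1 ✓
  A=0, B=0, C=0, D=0, E=1: formula gives 1, h = 1 ✓
  A=0, B=0, C=0, D=1, E=0: formula gives 0, h = 0 ✓
  A=0, B=0, C=0, D=1, E=1: formula gives 1, h = 1 ✓
  …
  A=0, B=0, C=1, D=0, E=1: formula gives 1, but h = 0 ✗
Since they disagree at (0,0,1,0,1), the expression is not a correct formula for h.

No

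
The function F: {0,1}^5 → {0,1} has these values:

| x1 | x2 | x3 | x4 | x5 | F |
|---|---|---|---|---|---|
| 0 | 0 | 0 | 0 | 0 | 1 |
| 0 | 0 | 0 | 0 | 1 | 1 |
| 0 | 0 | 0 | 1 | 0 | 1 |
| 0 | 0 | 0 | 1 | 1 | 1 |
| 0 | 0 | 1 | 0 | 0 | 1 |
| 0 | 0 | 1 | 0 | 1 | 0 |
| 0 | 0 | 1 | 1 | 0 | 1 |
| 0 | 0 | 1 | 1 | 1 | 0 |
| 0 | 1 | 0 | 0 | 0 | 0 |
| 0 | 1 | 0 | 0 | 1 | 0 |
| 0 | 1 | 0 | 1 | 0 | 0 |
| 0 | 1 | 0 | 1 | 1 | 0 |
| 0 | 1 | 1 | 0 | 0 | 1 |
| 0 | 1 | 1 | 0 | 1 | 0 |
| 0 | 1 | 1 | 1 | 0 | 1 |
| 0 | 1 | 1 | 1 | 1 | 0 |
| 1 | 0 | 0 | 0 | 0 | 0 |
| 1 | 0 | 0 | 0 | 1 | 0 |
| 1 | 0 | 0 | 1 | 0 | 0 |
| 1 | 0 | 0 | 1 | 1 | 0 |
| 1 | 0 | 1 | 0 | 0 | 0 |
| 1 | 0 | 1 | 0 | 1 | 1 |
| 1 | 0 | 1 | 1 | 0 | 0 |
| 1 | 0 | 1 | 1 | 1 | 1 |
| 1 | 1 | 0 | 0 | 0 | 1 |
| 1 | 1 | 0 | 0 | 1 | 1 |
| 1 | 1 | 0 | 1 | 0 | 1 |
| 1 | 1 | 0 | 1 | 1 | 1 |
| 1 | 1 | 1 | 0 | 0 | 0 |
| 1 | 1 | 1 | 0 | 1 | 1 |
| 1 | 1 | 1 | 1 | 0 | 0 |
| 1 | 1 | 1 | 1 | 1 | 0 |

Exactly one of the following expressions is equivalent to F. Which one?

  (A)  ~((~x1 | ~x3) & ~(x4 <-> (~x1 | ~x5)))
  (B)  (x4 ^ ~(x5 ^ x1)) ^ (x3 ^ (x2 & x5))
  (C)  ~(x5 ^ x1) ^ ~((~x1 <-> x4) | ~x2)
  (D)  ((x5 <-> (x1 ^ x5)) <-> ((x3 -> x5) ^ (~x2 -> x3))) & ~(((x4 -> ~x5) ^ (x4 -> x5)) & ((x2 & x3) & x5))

D

(A): at (0,0,0,0,0) it gives 0, but F = 1 — eliminated.
(B): at (0,0,0,0,1) it gives 0, but F = 1 — eliminated.
(C): at (0,0,0,0,1) it gives 0, but F = 1 — eliminated.
That leaves (D). Evaluating it on every row reproduces the table of F exactly.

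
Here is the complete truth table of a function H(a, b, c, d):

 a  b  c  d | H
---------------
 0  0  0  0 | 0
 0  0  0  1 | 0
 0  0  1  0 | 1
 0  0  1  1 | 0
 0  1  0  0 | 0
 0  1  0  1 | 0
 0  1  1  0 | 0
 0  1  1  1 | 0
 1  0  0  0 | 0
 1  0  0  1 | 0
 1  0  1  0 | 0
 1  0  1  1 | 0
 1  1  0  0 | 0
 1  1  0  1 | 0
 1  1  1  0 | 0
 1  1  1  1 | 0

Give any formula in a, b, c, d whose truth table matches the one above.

H(a, b, c, d) = ((~a & ~b) & c) & ~d

H is 1 on exactly one input, (0,0,1,0), whose minterm is ¬a·¬b·c·¬d. So H is just that conjunction.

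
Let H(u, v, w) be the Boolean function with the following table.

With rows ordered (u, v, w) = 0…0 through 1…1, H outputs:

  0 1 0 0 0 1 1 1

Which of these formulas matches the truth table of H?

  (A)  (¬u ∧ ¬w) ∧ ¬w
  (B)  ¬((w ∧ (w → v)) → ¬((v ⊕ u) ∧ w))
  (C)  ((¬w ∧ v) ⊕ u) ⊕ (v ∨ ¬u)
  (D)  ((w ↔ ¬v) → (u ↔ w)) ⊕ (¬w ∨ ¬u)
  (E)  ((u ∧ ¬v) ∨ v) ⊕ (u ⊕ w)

(A): at (0,0,0) it gives 1, but H = 0 — eliminated.
(B): at (0,0,1) it gives 0, but H = 1 — eliminated.
(C): at (0,0,0) it gives 1, but H = 0 — eliminated.
(E): at (0,1,0) it gives 1, but H = 0 — eliminated.
Only (D) survives; checking it on all 8 rows confirms it matches H.

D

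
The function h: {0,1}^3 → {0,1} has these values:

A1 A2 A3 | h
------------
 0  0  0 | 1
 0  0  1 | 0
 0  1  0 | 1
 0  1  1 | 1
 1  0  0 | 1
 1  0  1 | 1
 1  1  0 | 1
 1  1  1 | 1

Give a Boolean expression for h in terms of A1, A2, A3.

h(A1, A2, A3) = ~((~A1 & ~A2) & A3)

Only row (0,0,1) gives 0. So h is 1 everywhere except there — the complement of the minterm ¬A1·¬A2·A3.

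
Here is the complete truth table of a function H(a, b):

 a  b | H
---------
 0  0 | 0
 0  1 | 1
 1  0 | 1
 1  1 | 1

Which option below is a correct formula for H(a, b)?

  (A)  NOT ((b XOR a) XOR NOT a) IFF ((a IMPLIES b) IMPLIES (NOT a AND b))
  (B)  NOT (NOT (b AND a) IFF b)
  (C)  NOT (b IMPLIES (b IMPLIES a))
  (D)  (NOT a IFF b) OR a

(A): at (0,0) it gives 1, but H = 0 — eliminated.
(B): at (0,0) it gives 1, but H = 0 — eliminated.
(C): at (1,0) it gives 0, but H = 1 — eliminated.
That leaves (D). Evaluating it on every row reproduces the table of H exactly.

D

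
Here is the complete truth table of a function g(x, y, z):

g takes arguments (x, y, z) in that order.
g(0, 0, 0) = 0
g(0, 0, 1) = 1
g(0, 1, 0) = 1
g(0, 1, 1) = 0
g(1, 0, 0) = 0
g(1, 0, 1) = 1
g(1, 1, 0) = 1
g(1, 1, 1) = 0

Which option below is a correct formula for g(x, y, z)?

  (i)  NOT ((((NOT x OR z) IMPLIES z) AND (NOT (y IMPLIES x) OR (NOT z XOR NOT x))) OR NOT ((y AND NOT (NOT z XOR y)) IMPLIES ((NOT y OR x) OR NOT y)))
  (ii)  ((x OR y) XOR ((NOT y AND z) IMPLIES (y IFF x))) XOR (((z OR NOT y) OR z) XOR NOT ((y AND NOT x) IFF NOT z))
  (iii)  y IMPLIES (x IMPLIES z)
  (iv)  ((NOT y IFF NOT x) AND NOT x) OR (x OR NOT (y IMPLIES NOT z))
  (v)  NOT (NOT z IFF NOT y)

v

(i) disagrees with g on (0,0,0) (formula → 1, table → 0); rule it out.
(ii) disagrees with g on (0,0,0) (formula → 1, table → 0); rule it out.
(iii) disagrees with g on (0,0,0) (formula → 1, table → 0); rule it out.
(iv) disagrees with g on (0,0,0) (formula → 1, table → 0); rule it out.
(v) is the remaining candidate, and it agrees with g on all 8 inputs.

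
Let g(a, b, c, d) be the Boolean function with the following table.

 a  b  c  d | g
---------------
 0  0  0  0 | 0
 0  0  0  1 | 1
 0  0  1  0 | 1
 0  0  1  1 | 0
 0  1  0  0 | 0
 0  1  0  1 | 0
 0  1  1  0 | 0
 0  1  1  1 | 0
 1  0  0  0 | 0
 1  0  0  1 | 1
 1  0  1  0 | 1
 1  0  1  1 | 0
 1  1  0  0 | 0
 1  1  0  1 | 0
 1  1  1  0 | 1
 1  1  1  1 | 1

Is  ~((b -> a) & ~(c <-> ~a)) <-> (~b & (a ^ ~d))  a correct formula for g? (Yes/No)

Yes

Evaluate ~((b -> a) & ~(c <-> ~a)) <-> (~b & (a ^ ~d)) on each row and compare to g:
  a=0, b=0, c=0, d=0: formula gives 0, g = 0 ✓
  a=0, b=0, c=0, d=1: formula gives 1, g = 1 ✓
  a=0, b=0, c=1, d=0: formula gives 1, g = 1 ✓
  a=0, b=0, c=1, d=1: formula gives 0, g = 0 ✓
  … (the remaining 12 rows also agree.)
All 16 rows match — the expression computes g exactly.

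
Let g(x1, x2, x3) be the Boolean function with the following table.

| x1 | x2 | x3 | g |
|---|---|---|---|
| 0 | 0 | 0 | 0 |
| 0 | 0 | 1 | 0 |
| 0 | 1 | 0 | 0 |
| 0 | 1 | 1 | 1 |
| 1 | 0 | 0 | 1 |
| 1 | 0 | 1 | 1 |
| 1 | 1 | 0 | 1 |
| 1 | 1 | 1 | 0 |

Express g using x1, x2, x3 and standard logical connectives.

g=1 on 4 inputs: (0,1,1), (1,0,0), (1,0,1), (1,1,0). Reading each as a conjunction of literals (¬x1·x2·x3, x1·¬x2·¬x3, x1·¬x2·x3, x1·x2·¬x3) and taking the OR gives the canonical DNF.

g(x1, x2, x3) = ((((¬x1 ∧ x2) ∧ x3) ∨ ((x1 ∧ ¬x2) ∧ ¬x3)) ∨ ((x1 ∧ ¬x2) ∧ x3)) ∨ ((x1 ∧ x2) ∧ ¬x3)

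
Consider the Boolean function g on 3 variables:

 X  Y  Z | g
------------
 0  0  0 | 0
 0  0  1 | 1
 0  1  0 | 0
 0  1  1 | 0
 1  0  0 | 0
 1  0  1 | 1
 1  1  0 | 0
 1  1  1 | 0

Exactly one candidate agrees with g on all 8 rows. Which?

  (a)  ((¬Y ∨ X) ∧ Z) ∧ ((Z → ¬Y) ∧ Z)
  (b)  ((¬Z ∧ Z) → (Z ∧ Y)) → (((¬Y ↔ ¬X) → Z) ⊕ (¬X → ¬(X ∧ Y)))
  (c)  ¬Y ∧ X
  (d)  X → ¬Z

a

(b) disagrees with g on (0,0,0) (formula → 1, table → 0); rule it out.
(c) disagrees with g on (0,0,1) (formula → 0, table → 1); rule it out.
(d) disagrees with g on (0,0,0) (formula → 1, table → 0); rule it out.
Only (a) survives; checking it on all 8 rows confirms it matches g.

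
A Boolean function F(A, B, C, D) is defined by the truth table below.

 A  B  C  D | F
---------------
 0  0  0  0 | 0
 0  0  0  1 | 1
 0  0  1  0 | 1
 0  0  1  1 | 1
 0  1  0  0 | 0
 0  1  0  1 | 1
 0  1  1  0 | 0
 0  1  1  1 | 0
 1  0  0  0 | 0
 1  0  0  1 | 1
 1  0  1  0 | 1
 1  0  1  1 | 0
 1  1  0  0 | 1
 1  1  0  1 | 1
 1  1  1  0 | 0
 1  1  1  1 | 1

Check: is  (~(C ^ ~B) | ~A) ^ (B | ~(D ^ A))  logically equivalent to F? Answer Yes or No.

No

Check the formula against F row by row:
  A=0, B=0, C=0, D=0: formula gives 0, F = 0 ✓
  A=0, B=0, C=0, D=1: formula gives 1, F = 1 ✓
  A=0, B=0, C=1, D=0: formula gives 0, but F = 1 ✗
Since they disagree at (0,0,1,0), the expression is not a correct formula for F.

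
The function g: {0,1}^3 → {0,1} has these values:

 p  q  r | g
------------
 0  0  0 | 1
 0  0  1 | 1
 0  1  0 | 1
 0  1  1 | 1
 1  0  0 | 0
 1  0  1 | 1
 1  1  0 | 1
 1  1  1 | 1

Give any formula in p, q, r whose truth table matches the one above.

Only row (1,0,0) gives 0. So g is 1 everywhere except there — the complement of the minterm p·¬q·¬r.

g(p, q, r) = not ((p and not q) and not r)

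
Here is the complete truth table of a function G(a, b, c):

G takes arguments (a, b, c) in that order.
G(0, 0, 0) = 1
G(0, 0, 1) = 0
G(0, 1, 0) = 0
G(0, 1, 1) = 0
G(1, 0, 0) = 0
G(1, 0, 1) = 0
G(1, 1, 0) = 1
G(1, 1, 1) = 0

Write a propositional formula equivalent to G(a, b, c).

G=1 on 2 inputs: (0,0,0), (1,1,0). Reading each as a conjunction of literals (¬a·¬b·¬c, a·b·¬c) and taking the OR gives the canonical DNF.

G(a, b, c) = ((not a and not b) and not c) or ((a and b) and not c)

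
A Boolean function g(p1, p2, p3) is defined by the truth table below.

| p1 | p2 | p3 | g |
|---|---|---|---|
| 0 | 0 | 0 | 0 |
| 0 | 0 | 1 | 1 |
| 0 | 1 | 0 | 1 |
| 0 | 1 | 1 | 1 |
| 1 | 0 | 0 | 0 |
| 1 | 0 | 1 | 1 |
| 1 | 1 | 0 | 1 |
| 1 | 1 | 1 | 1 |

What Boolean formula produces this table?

g is 0 on only 2 rows — (0,0,0), (1,0,0). Writing each as a minterm (¬p1·¬p2·¬p3, p1·¬p2·¬p3) and OR-ing them characterizes exactly where g=0, so g is the negation of that disjunction.

g(p1, p2, p3) = NOT (((NOT p1 AND NOT p2) AND NOT p3) OR ((p1 AND NOT p2) AND NOT p3))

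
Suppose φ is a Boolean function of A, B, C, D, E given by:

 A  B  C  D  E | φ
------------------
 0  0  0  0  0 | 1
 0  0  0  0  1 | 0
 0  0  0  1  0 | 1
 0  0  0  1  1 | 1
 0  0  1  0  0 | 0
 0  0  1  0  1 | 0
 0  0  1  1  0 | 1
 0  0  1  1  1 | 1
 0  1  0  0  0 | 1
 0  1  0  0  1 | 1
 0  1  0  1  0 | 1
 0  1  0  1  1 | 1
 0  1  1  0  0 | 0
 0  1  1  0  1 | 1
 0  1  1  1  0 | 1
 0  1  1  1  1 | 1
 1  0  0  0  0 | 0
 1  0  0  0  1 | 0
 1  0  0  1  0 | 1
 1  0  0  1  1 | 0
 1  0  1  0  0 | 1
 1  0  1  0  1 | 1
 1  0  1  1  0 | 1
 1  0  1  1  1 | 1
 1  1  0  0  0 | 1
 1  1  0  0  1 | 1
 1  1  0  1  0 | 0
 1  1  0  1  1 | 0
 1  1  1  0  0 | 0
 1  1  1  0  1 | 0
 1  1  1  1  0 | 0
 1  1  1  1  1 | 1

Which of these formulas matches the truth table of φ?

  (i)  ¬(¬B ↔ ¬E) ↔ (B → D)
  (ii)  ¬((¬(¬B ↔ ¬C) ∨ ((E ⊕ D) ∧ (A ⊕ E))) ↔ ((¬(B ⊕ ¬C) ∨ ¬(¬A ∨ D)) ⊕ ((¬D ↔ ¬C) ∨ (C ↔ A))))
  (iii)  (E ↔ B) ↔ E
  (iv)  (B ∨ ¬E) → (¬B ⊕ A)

(i) fails at (0,0,0,0,0): the formula yields 0, φ is 1.
(iii) fails at (0,0,0,0,0): the formula yields 0, φ is 1.
(iv) fails at (0,0,0,0,1): the formula yields 1, φ is 0.
Only (ii) survives; checking it on all 32 rows confirms it matches φ.

ii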